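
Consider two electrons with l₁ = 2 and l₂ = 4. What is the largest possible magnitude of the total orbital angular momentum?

|L_tot|_max = √42 ℏ ≈ 6.481ℏ

Angular momentum addition gives L = |l₁ − l₂|, …, l₁ + l₂.
Allowed values: L = 2, 3, 4, 5, 6.
The largest magnitude corresponds to L = 6: |L_tot| = ℏ√(6·7) = √42 ℏ.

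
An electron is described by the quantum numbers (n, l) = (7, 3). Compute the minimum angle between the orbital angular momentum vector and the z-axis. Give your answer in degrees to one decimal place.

|L|² = l(l+1)ℏ² = 12ℏ², so |L| = 2√3 ℏ.
The smallest angle corresponds to the largest L_z, i.e. m_l = l = 3, giving L_z = 3ℏ.
cos θ_min = 3/√12, so θ_min ≈ 30.0°.

θ_min ≈ 30.0°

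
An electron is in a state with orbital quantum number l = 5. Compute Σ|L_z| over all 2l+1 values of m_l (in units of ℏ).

The allowed m_l values are -5, -4, -3, -2, -1, 0, 1, 2, 3, 4, 5.
Σ|m_l| = l(l+1) = 30.

Σ|L_z| = 30 ℏ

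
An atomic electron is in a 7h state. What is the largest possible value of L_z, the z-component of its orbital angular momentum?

L_z,max = 5ℏ

7h means n = 7, l = 5.
L_z = m_l ℏ with m_l ∈ {−5, …, 5}; the maximum is m_l = 5.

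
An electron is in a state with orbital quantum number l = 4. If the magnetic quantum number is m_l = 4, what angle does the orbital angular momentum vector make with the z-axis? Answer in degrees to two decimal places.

|L| = ℏ√(l(l+1)) = 2√5 ℏ.
L_z = m_l ℏ = 4ℏ.
cos θ = L_z/|L| = 4/√20, so θ ≈ 26.57°.

θ ≈ 26.57°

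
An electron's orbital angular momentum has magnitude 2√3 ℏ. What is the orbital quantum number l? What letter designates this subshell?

Since |L|² = l(l+1)ℏ², l(l+1) = 12.
The positive root is l = 3.

l = 3 (f orbital)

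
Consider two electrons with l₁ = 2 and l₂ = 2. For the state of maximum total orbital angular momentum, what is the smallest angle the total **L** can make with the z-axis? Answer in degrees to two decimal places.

θ_min ≈ 26.57°

The total orbital quantum number L ranges from |l₁ − l₂| to l₁ + l₂ in integer steps.
Allowed values: L = 0, 1, 2, 3, 4.
The maximum is L = 4, with |L_tot| = ℏ√(4·5) = 2√5 ℏ.
The minimum angle with z is arccos(4/√20) ≈ 26.57°.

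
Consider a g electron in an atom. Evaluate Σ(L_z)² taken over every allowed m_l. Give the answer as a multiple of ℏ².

A g state has l = 4.
The allowed m_l values are -4, -3, -2, -1, 0, 1, 2, 3, 4.
Σ m_l² = l(l+1)(2l+1)/3 = 4·5·9/3 = 60.

Σ(L_z)² = 60 ℏ²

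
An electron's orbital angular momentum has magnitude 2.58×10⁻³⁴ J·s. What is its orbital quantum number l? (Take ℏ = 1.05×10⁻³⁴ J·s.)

Dividing by ℏ: |L|/ℏ ≈ 2.457.
(|L|/ℏ)² = l(l+1) ≈ 6.04 ⇒ l = 2.

l = 2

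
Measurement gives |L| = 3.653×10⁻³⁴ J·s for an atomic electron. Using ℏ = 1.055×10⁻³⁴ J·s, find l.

Dividing by ℏ: |L|/ℏ ≈ 3.463.
Set l(l+1) = 11.99; the integer solution is l = 3.

l = 3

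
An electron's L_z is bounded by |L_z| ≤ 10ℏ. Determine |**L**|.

The maximum L_z equals lℏ, giving l = 10.
|L| = ℏ√(l(l+1)) = √110 ℏ.

|L| = √110 ℏ ≈ 10.488ℏ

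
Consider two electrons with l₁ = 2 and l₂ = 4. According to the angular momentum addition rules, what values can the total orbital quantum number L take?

L = 2, 3, 4, 5, 6

By the triangle rule, |l₁ − l₂| ≤ L ≤ l₁ + l₂.
So L can be 2, 3, 4, 5, 6.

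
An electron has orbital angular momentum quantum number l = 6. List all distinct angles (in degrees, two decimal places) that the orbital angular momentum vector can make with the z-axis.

|L|² = l(l+1)ℏ² = 42ℏ², so |L| = √42 ℏ.
cos θ = m_l/√42 for each m_l ∈ {-6, -5, -4, -3, -2, -1, 0, 1, 2, 3, 4, 5, 6}.

θ ∈ {22.21°, 39.51°, 51.89°, 62.42°, 72.02°, 81.12°, 90.00°, 98.88°, 107.98°, 117.58°, 128.11°, 140.49°, 157.79°}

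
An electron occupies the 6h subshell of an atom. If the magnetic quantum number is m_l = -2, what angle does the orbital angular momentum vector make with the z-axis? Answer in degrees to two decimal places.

θ ≈ 111.42°

For 6h, l = 5.
|L|² = l(l+1)ℏ² = 30ℏ², so |L| = √30 ℏ.
L_z = m_l ℏ = −2ℏ.
cos θ = L_z/|L| = -2/√30, so θ ≈ 111.42°.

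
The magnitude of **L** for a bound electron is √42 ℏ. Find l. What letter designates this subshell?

l = 6 (i orbital)

Since |L|² = l(l+1)ℏ², l(l+1) = 42.
l² + l − 42 = 0 ⇒ l = 6.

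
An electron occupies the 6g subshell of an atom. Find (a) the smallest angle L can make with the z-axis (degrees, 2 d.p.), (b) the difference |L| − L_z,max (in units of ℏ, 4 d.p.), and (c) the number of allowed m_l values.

θ_min ≈ 26.57°; |L|−L_z,max ≈ 0.4721ℏ; 9 values

The 6g subshell has l = 4.
cos θ_min = 4/√20, so θ_min ≈ 26.57°.
|L| − L_z,max = (2√5 − 4)ℏ ≈ 0.4721ℏ.
There are 2l+1 = 9 values of m_l.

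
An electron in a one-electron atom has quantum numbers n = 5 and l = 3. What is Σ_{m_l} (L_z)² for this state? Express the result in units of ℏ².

Σ(L_z)² = 28 ℏ²

m_l ∈ {-3, -2, -1, 0, 1, 2, 3}.
Σ m_l² = 2·(1 + 4 + 9) = 28.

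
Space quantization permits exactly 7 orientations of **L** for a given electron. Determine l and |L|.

l = 3, |L| = 2√3 ℏ ≈ 3.464ℏ

2l + 1 = 7 ⇒ l = 3.
|L| = ℏ√(l(l+1)) = ℏ√(3·4) = 2√3 ℏ.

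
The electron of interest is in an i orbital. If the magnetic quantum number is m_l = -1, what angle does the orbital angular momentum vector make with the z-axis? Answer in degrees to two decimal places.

For an i orbital, l = 6.
|L|² = l(l+1)ℏ² = 42ℏ², so |L| = √42 ℏ.
L_z = m_l ℏ = −1ℏ.
cos θ = L_z/|L| = -1/√42, so θ ≈ 98.88°.

θ ≈ 98.88°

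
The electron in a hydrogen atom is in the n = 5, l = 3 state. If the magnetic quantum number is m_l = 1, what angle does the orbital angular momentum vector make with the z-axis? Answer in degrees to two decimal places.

θ ≈ 73.22°

|L|² = l(l+1)ℏ² = 12ℏ², so |L| = 2√3 ℏ.
L_z = m_l ℏ = 1ℏ.
cos θ = L_z/|L| = 1/√12, so θ ≈ 73.22°.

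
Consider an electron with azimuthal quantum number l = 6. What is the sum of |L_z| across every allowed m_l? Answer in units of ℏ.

The allowed m_l values are -6, -5, -4, -3, -2, -1, 0, 1, 2, 3, 4, 5, 6.
Σ|m_l| = 2(1+2+…+6) = 42.

Σ|L_z| = 42 ℏ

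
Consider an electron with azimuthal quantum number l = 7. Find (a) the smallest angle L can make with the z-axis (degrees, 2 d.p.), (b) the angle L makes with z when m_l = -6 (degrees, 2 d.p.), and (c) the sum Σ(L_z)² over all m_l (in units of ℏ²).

cos θ_min = 7/√56, so θ_min ≈ 20.70°.
For m_l = -6: cos θ = -6/√56, θ ≈ 143.30°.
Σ m_l² = 280, so Σ(L_z)² = 280 ℏ².

θ_min ≈ 20.70°; θ(m_l=-6) ≈ 143.30°; Σ(L_z)² = 280 ℏ²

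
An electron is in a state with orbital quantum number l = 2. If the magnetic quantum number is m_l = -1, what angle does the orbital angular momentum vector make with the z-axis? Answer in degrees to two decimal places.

|L| = ℏ√(l(l+1)) = √6 ℏ.
L_z = m_l ℏ = −1ℏ.
cos θ = L_z/|L| = -1/√6, so θ ≈ 114.09°.

θ ≈ 114.09°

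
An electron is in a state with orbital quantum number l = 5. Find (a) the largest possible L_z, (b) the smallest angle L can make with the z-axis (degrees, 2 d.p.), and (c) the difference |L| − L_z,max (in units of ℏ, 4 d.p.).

L_z,max = lℏ = 5ℏ.
cos θ_min = 5/√30, so θ_min ≈ 24.09°.
|L| − L_z,max = (√30 − 5)ℏ ≈ 0.4772ℏ.

L_z,max = 5ℏ; θ_min ≈ 24.09°; |L|−L_z,max ≈ 0.4772ℏ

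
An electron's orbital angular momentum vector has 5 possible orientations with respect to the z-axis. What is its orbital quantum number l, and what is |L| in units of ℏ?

l = 2, |L| = √6 ℏ ≈ 2.449ℏ

2l + 1 = 5 ⇒ l = 2.
Then |L| = √(l(l+1)) ℏ = √6 ℏ.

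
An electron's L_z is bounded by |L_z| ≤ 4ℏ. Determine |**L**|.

L_z,max = lℏ, so l = 4.
|L| = √(l(l+1)) ℏ = 2√5 ℏ.

|L| = 2√5 ℏ ≈ 4.472ℏ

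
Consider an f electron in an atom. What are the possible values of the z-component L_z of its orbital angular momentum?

L_z ∈ {−3ℏ, −2ℏ, −ℏ, 0, ℏ, 2ℏ, 3ℏ}

F corresponds to l = 3.
L_z = m_l ℏ with m_l ranging from −l to +l in integer steps.
For l = 3: m_l ∈ {-3, -2, -1, 0, 1, 2, 3}.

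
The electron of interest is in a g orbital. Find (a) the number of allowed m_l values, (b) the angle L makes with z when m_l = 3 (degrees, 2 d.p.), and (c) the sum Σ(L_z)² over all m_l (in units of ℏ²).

A g state has l = 4.
There are 2l+1 = 9 values of m_l.
For m_l = 3: cos θ = 3/√20, θ ≈ 47.87°.
Σ m_l² = 60, so Σ(L_z)² = 60 ℏ².

9 values; θ(m_l=3) ≈ 47.87°; Σ(L_z)² = 60 ℏ²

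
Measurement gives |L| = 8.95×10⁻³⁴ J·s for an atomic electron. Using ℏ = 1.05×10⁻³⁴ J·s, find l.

l = 8

|L|/ℏ = (8.95×10⁻³⁴)/(1.05×10⁻³⁴) ≈ 8.524.
Set l(l+1) = 72.66; the integer solution is l = 8.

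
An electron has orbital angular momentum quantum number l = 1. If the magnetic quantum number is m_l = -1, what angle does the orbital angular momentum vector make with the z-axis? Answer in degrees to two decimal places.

|L| = ℏ√(l(l+1)) = √2 ℏ.
L_z = m_l ℏ = −1ℏ.
cos θ = L_z/|L| = -1/√2, so θ ≈ 135.00°.

θ ≈ 135.00°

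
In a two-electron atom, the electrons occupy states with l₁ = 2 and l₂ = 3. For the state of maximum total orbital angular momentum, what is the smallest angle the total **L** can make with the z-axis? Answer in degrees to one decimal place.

θ_min ≈ 24.1°

L runs from |2 − 3| = 1 to 2 + 3 = 5.
L ∈ {1, 2, 3, 4, 5}.
The maximum is L = 5, with |L_tot| = ℏ√(5·6) = √30 ℏ.
The minimum angle with z is arccos(5/√30) ≈ 24.1°.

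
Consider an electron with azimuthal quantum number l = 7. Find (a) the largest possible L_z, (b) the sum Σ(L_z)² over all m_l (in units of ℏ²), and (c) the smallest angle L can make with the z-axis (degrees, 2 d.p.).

L_z,max = lℏ = 7ℏ.
Σ m_l² = 280, so Σ(L_z)² = 280 ℏ².
cos θ_min = 7/√56, so θ_min ≈ 20.70°.

L_z,max = 7ℏ; Σ(L_z)² = 280 ℏ²; θ_min ≈ 20.70°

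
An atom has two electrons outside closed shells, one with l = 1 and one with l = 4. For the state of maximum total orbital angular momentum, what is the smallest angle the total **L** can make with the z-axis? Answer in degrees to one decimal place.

The total orbital quantum number L ranges from |l₁ − l₂| to l₁ + l₂ in integer steps.
So L can be 3, 4, 5.
The maximum is L = 5, with |L_tot| = ℏ√(5·6) = √30 ℏ.
The minimum angle with z is arccos(5/√30) ≈ 24.1°.

θ_min ≈ 24.1°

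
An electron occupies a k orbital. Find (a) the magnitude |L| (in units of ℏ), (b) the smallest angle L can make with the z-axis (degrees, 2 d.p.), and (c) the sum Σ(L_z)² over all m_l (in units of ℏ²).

|L| = 2√14 ℏ ≈ 7.483ℏ; θ_min ≈ 20.70°; Σ(L_z)² = 280 ℏ²

A k state has l = 7.
|L| = ℏ√(7·8) = 2√14 ℏ ≈ 7.483ℏ.
cos θ_min = 7/√56, so θ_min ≈ 20.70°.
Σ m_l² = 280, so Σ(L_z)² = 280 ℏ².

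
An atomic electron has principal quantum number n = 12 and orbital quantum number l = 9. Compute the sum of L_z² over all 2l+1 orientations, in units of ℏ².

m_l ∈ {-9, -8, -7, -6, -5, -4, -3, -2, -1, 0, 1, 2, 3, 4, 5, 6, 7, 8, 9}.
Σ m_l² = l(l+1)(2l+1)/3 = 9·10·19/3 = 570.

Σ(L_z)² = 570 ℏ²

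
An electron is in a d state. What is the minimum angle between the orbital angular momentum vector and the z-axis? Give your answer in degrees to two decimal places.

The letter d corresponds to l = 2.
|L| = ℏ√(l(l+1)) = √6 ℏ.
The smallest angle corresponds to the largest L_z, i.e. m_l = l = 2, giving L_z = 2ℏ.
cos θ_min = 2/√6, so θ_min ≈ 35.26°.

θ_min ≈ 35.26°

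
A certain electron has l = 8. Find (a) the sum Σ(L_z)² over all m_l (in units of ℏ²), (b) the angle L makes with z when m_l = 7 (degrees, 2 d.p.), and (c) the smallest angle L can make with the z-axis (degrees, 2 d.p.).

Σ m_l² = 408, so Σ(L_z)² = 408 ℏ².
For m_l = 7: cos θ = 7/√72, θ ≈ 34.42°.
cos θ_min = 8/√72, so θ_min ≈ 19.47°.

Σ(L_z)² = 408 ℏ²; θ(m_l=7) ≈ 34.42°; θ_min ≈ 19.47°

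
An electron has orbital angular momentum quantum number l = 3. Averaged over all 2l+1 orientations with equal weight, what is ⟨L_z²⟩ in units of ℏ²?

⟨L_z²⟩ = 4 ℏ²

The allowed m_l values are -3, -2, -1, 0, 1, 2, 3.
⟨L_z²⟩ = ℏ²·(Σ m_l²)/(2l+1) = ℏ²·28/7 = 4ℏ².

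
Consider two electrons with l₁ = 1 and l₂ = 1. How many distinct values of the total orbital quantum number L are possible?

3

L runs from |1 − 1| = 0 to 1 + 1 = 2.
So L can be 0, 1, 2.
That is 3 values.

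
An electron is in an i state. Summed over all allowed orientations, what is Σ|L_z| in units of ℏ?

For an i orbital, l = 6.
m_l runs from −6 to 6, i.e. {-6, -5, -4, -3, -2, -1, 0, 1, 2, 3, 4, 5, 6}.
Σ|m_l| = 2·6(6+1)/2 = 42.

Σ|L_z| = 42 ℏ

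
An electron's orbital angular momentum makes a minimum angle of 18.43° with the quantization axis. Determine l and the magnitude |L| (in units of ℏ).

cos θ_min = l/√(l(l+1)) = √(l/(l+1)), so l/(l+1) = cos²(18.43°) = 0.9001.
Thus l = 0.9001/(1 − 0.9001) ≈ 9.
Then |L| = ℏ√(9·10) = 3√10 ℏ.

l = 9, |L| = 3√10 ℏ ≈ 9.487ℏ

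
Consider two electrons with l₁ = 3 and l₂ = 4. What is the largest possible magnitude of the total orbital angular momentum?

|L_tot|_max = 2√14 ℏ ≈ 7.483ℏ

L runs from |3 − 4| = 1 to 3 + 4 = 7.
Allowed values: L = 1, 2, 3, 4, 5, 6, 7.
The largest magnitude corresponds to L = 7: |L_tot| = ℏ√(7·8) = 2√14 ℏ.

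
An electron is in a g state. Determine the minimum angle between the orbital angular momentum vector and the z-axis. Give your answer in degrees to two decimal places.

θ_min ≈ 26.57°

A g state has l = 4.
|L| = ℏ√(l(l+1)) = 2√5 ℏ.
The smallest angle corresponds to the largest L_z, i.e. m_l = l = 4, giving L_z = 4ℏ.
cos θ_min = 4/√20, so θ_min ≈ 26.57°.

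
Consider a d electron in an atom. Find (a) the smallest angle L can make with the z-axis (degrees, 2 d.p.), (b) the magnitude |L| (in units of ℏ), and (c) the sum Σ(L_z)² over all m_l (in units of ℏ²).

θ_min ≈ 35.26°; |L| = √6 ℏ ≈ 2.449ℏ; Σ(L_z)² = 10 ℏ²

For a d orbital, l = 2.
cos θ_min = 2/√6, so θ_min ≈ 35.26°.
|L| = ℏ√(2·3) = √6 ℏ ≈ 2.449ℏ.
Σ m_l² = 10, so Σ(L_z)² = 10 ℏ².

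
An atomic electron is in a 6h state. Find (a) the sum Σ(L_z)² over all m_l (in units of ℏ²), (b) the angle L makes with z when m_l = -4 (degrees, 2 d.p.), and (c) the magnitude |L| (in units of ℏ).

6h means n = 6, l = 5.
Σ m_l² = 110, so Σ(L_z)² = 110 ℏ².
For m_l = -4: cos θ = -4/√30, θ ≈ 136.91°.
|L| = ℏ√(5·6) = √30 ℏ ≈ 5.477ℏ.

Σ(L_z)² = 110 ℏ²; θ(m_l=-4) ≈ 136.91°; |L| = √30 ℏ ≈ 5.477ℏ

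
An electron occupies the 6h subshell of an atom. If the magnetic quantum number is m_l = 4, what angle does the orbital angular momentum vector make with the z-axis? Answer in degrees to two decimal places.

θ ≈ 43.09°

The 6h subshell has l = 5.
|L| = √(l(l+1)) ℏ = √30 ℏ.
L_z = m_l ℏ = 4ℏ.
cos θ = L_z/|L| = 4/√30, so θ ≈ 43.09°.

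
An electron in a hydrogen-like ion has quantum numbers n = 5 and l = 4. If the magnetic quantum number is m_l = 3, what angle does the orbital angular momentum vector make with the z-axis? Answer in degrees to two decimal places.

θ ≈ 47.87°

|L| = ℏ√(l(l+1)) = 2√5 ℏ.
L_z = m_l ℏ = 3ℏ.
cos θ = L_z/|L| = 3/√20, so θ ≈ 47.87°.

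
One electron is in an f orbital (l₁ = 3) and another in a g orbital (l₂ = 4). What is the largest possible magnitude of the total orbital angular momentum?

The total orbital quantum number L ranges from |l₁ − l₂| to l₁ + l₂ in integer steps.
So L can be 1, 2, 3, 4, 5, 6, 7.
The largest magnitude corresponds to L = 7: |L_tot| = ℏ√(7·8) = 2√14 ℏ.

|L_tot|_max = 2√14 ℏ ≈ 7.483ℏ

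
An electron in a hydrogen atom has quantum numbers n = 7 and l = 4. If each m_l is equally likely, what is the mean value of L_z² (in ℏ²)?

⟨L_z²⟩ = 6.667 ℏ²

The allowed m_l values are -4, -3, -2, -1, 0, 1, 2, 3, 4.
⟨L_z²⟩ = ℏ²·(Σ m_l²)/(2l+1) = ℏ²·60/9 = 6.667ℏ².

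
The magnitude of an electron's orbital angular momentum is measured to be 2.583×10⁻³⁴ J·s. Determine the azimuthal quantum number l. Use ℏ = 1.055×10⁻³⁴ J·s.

l = 2

Dividing by ℏ: |L|/ℏ ≈ 2.448.
Set l(l+1) = 5.99; the integer solution is l = 2.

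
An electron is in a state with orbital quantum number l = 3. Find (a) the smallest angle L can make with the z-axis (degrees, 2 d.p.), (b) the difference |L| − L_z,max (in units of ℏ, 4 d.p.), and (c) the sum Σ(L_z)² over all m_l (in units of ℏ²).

θ_min ≈ 30.00°; |L|−L_z,max ≈ 0.4641ℏ; Σ(L_z)² = 28 ℏ²

cos θ_min = 3/√12, so θ_min ≈ 30.00°.
|L| − L_z,max = (2√3 − 3)ℏ ≈ 0.4641ℏ.
Σ m_l² = 28, so Σ(L_z)² = 28 ℏ².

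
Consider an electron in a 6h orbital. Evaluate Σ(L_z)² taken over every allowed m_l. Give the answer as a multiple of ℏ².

Σ(L_z)² = 110 ℏ²

The 6h subshell has l = 5.
m_l runs from −5 to 5, i.e. {-5, -4, -3, -2, -1, 0, 1, 2, 3, 4, 5}.
Σ m_l² = l(l+1)(2l+1)/3 = 5·6·11/3 = 110.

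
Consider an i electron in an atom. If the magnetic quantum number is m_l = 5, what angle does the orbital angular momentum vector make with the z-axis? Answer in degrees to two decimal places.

θ ≈ 39.51°

An i state has l = 6.
|L| = ℏ√(l(l+1)) = √42 ℏ.
L_z = m_l ℏ = 5ℏ.
cos θ = L_z/|L| = 5/√42, so θ ≈ 39.51°.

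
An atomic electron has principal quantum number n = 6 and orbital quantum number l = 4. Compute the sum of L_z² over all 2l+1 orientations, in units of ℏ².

m_l ∈ {-4, -3, -2, -1, 0, 1, 2, 3, 4}.
Summing m² from −4 to 4: Σ m_l² = 60.

Σ(L_z)² = 60 ℏ²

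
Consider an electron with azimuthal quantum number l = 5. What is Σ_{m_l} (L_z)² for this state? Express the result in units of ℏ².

m_l runs from −5 to 5, i.e. {-5, -4, -3, -2, -1, 0, 1, 2, 3, 4, 5}.
Σ m_l² = l(l+1)(2l+1)/3 = 5·6·11/3 = 110.

Σ(L_z)² = 110 ℏ²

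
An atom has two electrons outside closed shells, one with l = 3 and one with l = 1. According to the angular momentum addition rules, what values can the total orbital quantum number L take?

L = 2, 3, 4

By the triangle rule, |l₁ − l₂| ≤ L ≤ l₁ + l₂.
L ∈ {2, 3, 4}.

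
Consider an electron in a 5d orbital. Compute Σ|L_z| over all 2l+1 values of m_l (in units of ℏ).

The 5d subshell has l = 2.
The allowed m_l values are -2, -1, 0, 1, 2.
Σ|m_l| = 2(1+2+…+2) = 6.

Σ|L_z| = 6 ℏ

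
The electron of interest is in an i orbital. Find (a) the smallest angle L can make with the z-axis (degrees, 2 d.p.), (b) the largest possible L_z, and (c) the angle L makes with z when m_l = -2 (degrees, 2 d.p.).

An i state has l = 6.
cos θ_min = 6/√42, so θ_min ≈ 22.21°.
L_z,max = lℏ = 6ℏ.
For m_l = -2: cos θ = -2/√42, θ ≈ 107.98°.

θ_min ≈ 22.21°; L_z,max = 6ℏ; θ(m_l=-2) ≈ 107.98°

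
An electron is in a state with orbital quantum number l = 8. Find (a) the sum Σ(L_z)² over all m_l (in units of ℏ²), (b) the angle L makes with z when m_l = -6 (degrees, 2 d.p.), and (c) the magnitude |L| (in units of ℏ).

Σ m_l² = 408, so Σ(L_z)² = 408 ℏ².
For m_l = -6: cos θ = -6/√72, θ ≈ 135.00°.
|L| = ℏ√(8·9) = 6√2 ℏ ≈ 8.485ℏ.

Σ(L_z)² = 408 ℏ²; θ(m_l=-6) ≈ 135.00°; |L| = 6√2 ℏ ≈ 8.485ℏ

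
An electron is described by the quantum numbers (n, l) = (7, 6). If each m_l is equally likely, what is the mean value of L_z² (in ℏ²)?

⟨L_z²⟩ = 14 ℏ²

m_l runs from −6 to 6, i.e. {-6, -5, -4, -3, -2, -1, 0, 1, 2, 3, 4, 5, 6}.
Average of L_z² over 13 states: 182/13 ℏ² = 14 ℏ².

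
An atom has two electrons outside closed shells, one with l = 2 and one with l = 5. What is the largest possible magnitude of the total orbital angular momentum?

By the triangle rule, |l₁ − l₂| ≤ L ≤ l₁ + l₂.
Allowed values: L = 3, 4, 5, 6, 7.
The largest magnitude corresponds to L = 7: |L_tot| = ℏ√(7·8) = 2√14 ℏ.

|L_tot|_max = 2√14 ℏ ≈ 7.483ℏ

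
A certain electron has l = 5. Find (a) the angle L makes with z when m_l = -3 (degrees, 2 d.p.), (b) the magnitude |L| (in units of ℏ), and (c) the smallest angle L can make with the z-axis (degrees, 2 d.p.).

θ(m_l=-3) ≈ 123.21°; |L| = √30 ℏ ≈ 5.477ℏ; θ_min ≈ 24.09°

For m_l = -3: cos θ = -3/√30, θ ≈ 123.21°.
|L| = ℏ√(5·6) = √30 ℏ ≈ 5.477ℏ.
cos θ_min = 5/√30, so θ_min ≈ 24.09°.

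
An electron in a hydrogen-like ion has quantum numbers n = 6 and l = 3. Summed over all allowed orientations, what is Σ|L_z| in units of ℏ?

The allowed m_l values are -3, -2, -1, 0, 1, 2, 3.
Σ|m_l| = l(l+1) = 12.

Σ|L_z| = 12 ℏ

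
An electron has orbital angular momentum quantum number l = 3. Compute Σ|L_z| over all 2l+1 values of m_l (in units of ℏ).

Σ|L_z| = 12 ℏ

m_l ∈ {-3, -2, -1, 0, 1, 2, 3}.
Σ|m_l| = l(l+1) = 12.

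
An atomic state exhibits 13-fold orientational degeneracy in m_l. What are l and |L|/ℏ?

l = 6, |L| = √42 ℏ ≈ 6.481ℏ

Since there are 2l+1 = 13 values of m_l, l = 6.
Then |L| = √(l(l+1)) ℏ = √42 ℏ.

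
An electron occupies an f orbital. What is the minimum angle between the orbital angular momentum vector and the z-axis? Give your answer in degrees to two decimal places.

θ_min ≈ 30.00°

The letter f corresponds to l = 3.
|L| = ℏ√(l(l+1)) = 2√3 ℏ.
The smallest angle corresponds to the largest L_z, i.e. m_l = l = 3, giving L_z = 3ℏ.
cos θ_min = 3/√12, so θ_min ≈ 30.00°.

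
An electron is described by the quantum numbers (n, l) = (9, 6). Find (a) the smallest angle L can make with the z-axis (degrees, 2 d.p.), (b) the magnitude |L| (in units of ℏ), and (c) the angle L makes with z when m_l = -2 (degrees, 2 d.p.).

θ_min ≈ 22.21°; |L| = √42 ℏ ≈ 6.481ℏ; θ(m_l=-2) ≈ 107.98°

cos θ_min = 6/√42, so θ_min ≈ 22.21°.
|L| = ℏ√(6·7) = √42 ℏ ≈ 6.481ℏ.
For m_l = -2: cos θ = -2/√42, θ ≈ 107.98°.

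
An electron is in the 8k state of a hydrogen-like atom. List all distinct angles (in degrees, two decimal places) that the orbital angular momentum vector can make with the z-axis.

8k means n = 8, l = 7.
|L| = ℏ√(l(l+1)) = 2√14 ℏ.
cos θ = m_l/√56 for each m_l ∈ {-7, -6, -5, -4, -3, -2, -1, 0, 1, 2, 3, 4, 5, 6, 7}.

θ ∈ {20.70°, 36.70°, 48.08°, 57.69°, 66.37°, 74.50°, 82.32°, 90.00°, 97.68°, 105.50°, 113.63°, 122.31°, 131.92°, 143.30°, 159.30°}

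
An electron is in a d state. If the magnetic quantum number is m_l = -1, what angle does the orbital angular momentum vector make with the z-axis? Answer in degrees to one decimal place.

A d state has l = 2.
|L| = √(l(l+1)) ℏ = √6 ℏ.
L_z = m_l ℏ = −1ℏ.
cos θ = L_z/|L| = -1/√6, so θ ≈ 114.1°.

θ ≈ 114.1°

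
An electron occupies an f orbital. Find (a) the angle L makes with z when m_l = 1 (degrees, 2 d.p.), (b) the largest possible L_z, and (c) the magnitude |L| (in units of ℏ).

An f state has l = 3.
For m_l = 1: cos θ = 1/√12, θ ≈ 73.22°.
L_z,max = lℏ = 3ℏ.
|L| = ℏ√(3·4) = 2√3 ℏ ≈ 3.464ℏ.

θ(m_l=1) ≈ 73.22°; L_z,max = 3ℏ; |L| = 2√3 ℏ ≈ 3.464ℏ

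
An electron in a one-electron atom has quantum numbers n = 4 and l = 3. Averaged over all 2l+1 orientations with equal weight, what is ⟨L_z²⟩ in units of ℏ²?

m_l ∈ {-3, -2, -1, 0, 1, 2, 3}.
Average of L_z² over 7 states: 28/7 ℏ² = 4 ℏ².

⟨L_z²⟩ = 4 ℏ²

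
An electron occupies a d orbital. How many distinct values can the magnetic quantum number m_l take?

5

A d state has l = 2.
The number of m_l values is 2l + 1 = 2·2 + 1 = 5.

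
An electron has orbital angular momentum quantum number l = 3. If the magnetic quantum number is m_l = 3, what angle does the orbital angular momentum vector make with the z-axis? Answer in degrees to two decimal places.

θ ≈ 30.00°

|L|² = l(l+1)ℏ² = 12ℏ², so |L| = 2√3 ℏ.
L_z = m_l ℏ = 3ℏ.
cos θ = L_z/|L| = 3/√12, so θ ≈ 30.00°.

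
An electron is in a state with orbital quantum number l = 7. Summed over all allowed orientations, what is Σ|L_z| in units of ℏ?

Σ|L_z| = 56 ℏ

The allowed m_l values are -7, -6, -5, -4, -3, -2, -1, 0, 1, 2, 3, 4, 5, 6, 7.
Σ|m_l| = l(l+1) = 56.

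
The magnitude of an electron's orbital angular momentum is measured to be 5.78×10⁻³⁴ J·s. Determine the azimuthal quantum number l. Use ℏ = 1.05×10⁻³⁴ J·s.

Dividing by ℏ: |L|/ℏ ≈ 5.505.
(|L|/ℏ)² = l(l+1) ≈ 30.30 ⇒ l = 5.

l = 5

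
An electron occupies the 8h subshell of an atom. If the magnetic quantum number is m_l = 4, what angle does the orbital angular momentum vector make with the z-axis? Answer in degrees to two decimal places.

θ ≈ 43.09°

For 8h, l = 5.
|L|² = l(l+1)ℏ² = 30ℏ², so |L| = √30 ℏ.
L_z = m_l ℏ = 4ℏ.
cos θ = L_z/|L| = 4/√30, so θ ≈ 43.09°.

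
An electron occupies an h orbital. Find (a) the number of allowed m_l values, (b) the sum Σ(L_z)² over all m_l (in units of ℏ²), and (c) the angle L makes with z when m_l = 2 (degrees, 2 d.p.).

H corresponds to l = 5.
There are 2l+1 = 11 values of m_l.
Σ m_l² = 110, so Σ(L_z)² = 110 ℏ².
For m_l = 2: cos θ = 2/√30, θ ≈ 68.58°.

11 values; Σ(L_z)² = 110 ℏ²; θ(m_l=2) ≈ 68.58°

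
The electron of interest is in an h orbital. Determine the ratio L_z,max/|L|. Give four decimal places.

For an h orbital, l = 5.
|L| = √30 ℏ ≈ 5.4772ℏ, while L_z,max = lℏ = 5ℏ.
L_z,max/|L| = 5/√30 = 0.9129.

L_z,max/|L| = 0.9129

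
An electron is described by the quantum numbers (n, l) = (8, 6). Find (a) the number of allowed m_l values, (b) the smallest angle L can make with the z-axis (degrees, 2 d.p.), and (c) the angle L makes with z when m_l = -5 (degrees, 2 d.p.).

There are 2l+1 = 13 values of m_l.
cos θ_min = 6/√42, so θ_min ≈ 22.21°.
For m_l = -5: cos θ = -5/√42, θ ≈ 140.49°.

13 values; θ_min ≈ 22.21°; θ(m_l=-5) ≈ 140.49°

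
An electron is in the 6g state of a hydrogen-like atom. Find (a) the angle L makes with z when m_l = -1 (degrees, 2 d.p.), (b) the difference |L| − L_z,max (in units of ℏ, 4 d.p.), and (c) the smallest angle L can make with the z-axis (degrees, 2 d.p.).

6g means n = 6, l = 4.
For m_l = -1: cos θ = -1/√20, θ ≈ 102.92°.
|L| − L_z,max = (2√5 − 4)ℏ ≈ 0.4721ℏ.
cos θ_min = 4/√20, so θ_min ≈ 26.57°.

θ(m_l=-1) ≈ 102.92°; |L|−L_z,max ≈ 0.4721ℏ; θ_min ≈ 26.57°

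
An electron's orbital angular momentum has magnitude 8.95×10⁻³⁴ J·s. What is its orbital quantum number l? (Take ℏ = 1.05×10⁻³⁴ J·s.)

l = 8

|L|/ℏ = (8.95×10⁻³⁴)/(1.05×10⁻³⁴) ≈ 8.524.
Set l(l+1) = 72.66; the integer solution is l = 8.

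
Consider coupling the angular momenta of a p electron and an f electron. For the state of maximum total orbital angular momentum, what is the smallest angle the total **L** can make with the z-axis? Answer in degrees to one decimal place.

θ_min ≈ 26.6°

L runs from |1 − 3| = 2 to 1 + 3 = 4.
L ∈ {2, 3, 4}.
The maximum is L = 4, with |L_tot| = ℏ√(4·5) = 2√5 ℏ.
The minimum angle with z is arccos(4/√20) ≈ 26.6°.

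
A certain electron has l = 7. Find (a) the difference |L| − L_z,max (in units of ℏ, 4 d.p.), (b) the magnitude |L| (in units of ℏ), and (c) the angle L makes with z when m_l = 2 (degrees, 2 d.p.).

|L| − L_z,max = (2√14 − 7)ℏ ≈ 0.4833ℏ.
|L| = ℏ√(7·8) = 2√14 ℏ ≈ 7.483ℏ.
For m_l = 2: cos θ = 2/√56, θ ≈ 74.50°.

|L|−L_z,max ≈ 0.4833ℏ; |L| = 2√14 ℏ ≈ 7.483ℏ; θ(m_l=2) ≈ 74.50°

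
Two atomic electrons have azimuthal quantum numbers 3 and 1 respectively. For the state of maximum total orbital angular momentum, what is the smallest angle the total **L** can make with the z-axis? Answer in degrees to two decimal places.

L runs from |3 − 1| = 2 to 3 + 1 = 4.
Allowed values: L = 2, 3, 4.
The maximum is L = 4, with |L_tot| = ℏ√(4·5) = 2√5 ℏ.
The minimum angle with z is arccos(4/√20) ≈ 26.57°.

θ_min ≈ 26.57°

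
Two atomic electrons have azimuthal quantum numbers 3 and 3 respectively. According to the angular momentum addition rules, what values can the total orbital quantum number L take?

L runs from |3 − 3| = 0 to 3 + 3 = 6.
L ∈ {0, 1, 2, 3, 4, 5, 6}.

L = 0, 1, 2, 3, 4, 5, 6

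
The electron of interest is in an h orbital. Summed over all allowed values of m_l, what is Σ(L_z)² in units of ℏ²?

Σ(L_z)² = 110 ℏ²

An h state has l = 5.
m_l ∈ {-5, -4, -3, -2, -1, 0, 1, 2, 3, 4, 5}.
Σ m_l² = 2·(1 + 4 + 9 + 16 + 25) = 110.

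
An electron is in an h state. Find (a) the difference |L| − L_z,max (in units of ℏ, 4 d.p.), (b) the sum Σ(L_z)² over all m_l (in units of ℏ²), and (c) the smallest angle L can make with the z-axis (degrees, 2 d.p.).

An h state has l = 5.
|L| − L_z,max = (√30 − 5)ℏ ≈ 0.4772ℏ.
Σ m_l² = 110, so Σ(L_z)² = 110 ℏ².
cos θ_min = 5/√30, so θ_min ≈ 24.09°.

|L|−L_z,max ≈ 0.4772ℏ; Σ(L_z)² = 110 ℏ²; θ_min ≈ 24.09°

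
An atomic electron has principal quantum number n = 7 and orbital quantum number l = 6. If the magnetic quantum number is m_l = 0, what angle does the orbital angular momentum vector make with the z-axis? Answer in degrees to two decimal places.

|L| = √(l(l+1)) ℏ = √42 ℏ.
L_z = m_l ℏ = 0ℏ.
cos θ = L_z/|L| = 0/√42, so θ ≈ 90.00°.

θ ≈ 90.00°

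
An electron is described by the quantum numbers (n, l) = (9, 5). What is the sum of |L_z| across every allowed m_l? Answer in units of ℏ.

Σ|L_z| = 30 ℏ

m_l ∈ {-5, -4, -3, -2, -1, 0, 1, 2, 3, 4, 5}.
Σ|m_l| = 2(1+2+…+5) = 30.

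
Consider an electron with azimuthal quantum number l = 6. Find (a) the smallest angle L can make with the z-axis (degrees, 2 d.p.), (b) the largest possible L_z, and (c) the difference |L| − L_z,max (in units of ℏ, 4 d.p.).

cos θ_min = 6/√42, so θ_min ≈ 22.21°.
L_z,max = lℏ = 6ℏ.
|L| − L_z,max = (√42 − 6)ℏ ≈ 0.4807ℏ.

θ_min ≈ 22.21°; L_z,max = 6ℏ; |L|−L_z,max ≈ 0.4807ℏ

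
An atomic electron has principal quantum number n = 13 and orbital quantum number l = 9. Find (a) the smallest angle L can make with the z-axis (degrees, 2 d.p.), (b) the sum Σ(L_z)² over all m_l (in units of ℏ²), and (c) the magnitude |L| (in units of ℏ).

θ_min ≈ 18.43°; Σ(L_z)² = 570 ℏ²; |L| = 3√10 ℏ ≈ 9.487ℏ

cos θ_min = 9/√90, so θ_min ≈ 18.43°.
Σ m_l² = 570, so Σ(L_z)² = 570 ℏ².
|L| = ℏ√(9·10) = 3√10 ℏ ≈ 9.487ℏ.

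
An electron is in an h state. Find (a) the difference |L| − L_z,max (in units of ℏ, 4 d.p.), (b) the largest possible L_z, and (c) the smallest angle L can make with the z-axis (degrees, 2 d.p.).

For an h orbital, l = 5.
|L| − L_z,max = (√30 − 5)ℏ ≈ 0.4772ℏ.
L_z,max = lℏ = 5ℏ.
cos θ_min = 5/√30, so θ_min ≈ 24.09°.

|L|−L_z,max ≈ 0.4772ℏ; L_z,max = 5ℏ; θ_min ≈ 24.09°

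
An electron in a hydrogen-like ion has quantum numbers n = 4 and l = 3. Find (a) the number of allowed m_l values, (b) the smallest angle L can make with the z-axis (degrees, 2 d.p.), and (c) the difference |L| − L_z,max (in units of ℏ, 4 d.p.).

7 values; θ_min ≈ 30.00°; |L|−L_z,max ≈ 0.4641ℏ

There are 2l+1 = 7 values of m_l.
cos θ_min = 3/√12, so θ_min ≈ 30.00°.
|L| − L_z,max = (2√3 − 3)ℏ ≈ 0.4641ℏ.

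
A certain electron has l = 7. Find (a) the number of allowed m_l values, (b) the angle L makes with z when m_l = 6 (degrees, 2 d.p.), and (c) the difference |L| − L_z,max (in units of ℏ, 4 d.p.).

There are 2l+1 = 15 values of m_l.
For m_l = 6: cos θ = 6/√56, θ ≈ 36.70°.
|L| − L_z,max = (2√14 − 7)ℏ ≈ 0.4833ℏ.

15 values; θ(m_l=6) ≈ 36.70°; |L|−L_z,max ≈ 0.4833ℏ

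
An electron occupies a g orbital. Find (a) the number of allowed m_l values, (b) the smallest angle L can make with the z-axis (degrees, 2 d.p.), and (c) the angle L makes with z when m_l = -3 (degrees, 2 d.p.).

9 values; θ_min ≈ 26.57°; θ(m_l=-3) ≈ 132.13°

The letter g corresponds to l = 4.
There are 2l+1 = 9 values of m_l.
cos θ_min = 4/√20, so θ_min ≈ 26.57°.
For m_l = -3: cos θ = -3/√20, θ ≈ 132.13°.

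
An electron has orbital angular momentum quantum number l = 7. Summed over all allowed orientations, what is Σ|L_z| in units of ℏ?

m_l ∈ {-7, -6, -5, -4, -3, -2, -1, 0, 1, 2, 3, 4, 5, 6, 7}.
Σ|m_l| = 2·7(7+1)/2 = 56.

Σ|L_z| = 56 ℏ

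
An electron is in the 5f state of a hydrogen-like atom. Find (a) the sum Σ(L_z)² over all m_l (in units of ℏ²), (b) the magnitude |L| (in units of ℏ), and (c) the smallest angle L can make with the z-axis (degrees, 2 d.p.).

Σ(L_z)² = 28 ℏ²; |L| = 2√3 ℏ ≈ 3.464ℏ; θ_min ≈ 30.00°

For 5f, l = 3.
Σ m_l² = 28, so Σ(L_z)² = 28 ℏ².
|L| = ℏ√(3·4) = 2√3 ℏ ≈ 3.464ℏ.
cos θ_min = 3/√12, so θ_min ≈ 30.00°.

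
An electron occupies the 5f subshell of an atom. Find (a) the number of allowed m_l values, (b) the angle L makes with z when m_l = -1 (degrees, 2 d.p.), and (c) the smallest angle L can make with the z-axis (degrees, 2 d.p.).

5f means n = 5, l = 3.
There are 2l+1 = 7 values of m_l.
For m_l = -1: cos θ = -1/√12, θ ≈ 106.78°.
cos θ_min = 3/√12, so θ_min ≈ 30.00°.

7 values; θ(m_l=-1) ≈ 106.78°; θ_min ≈ 30.00°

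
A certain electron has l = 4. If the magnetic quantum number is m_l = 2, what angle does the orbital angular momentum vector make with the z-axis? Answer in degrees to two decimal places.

|L| = √(l(l+1)) ℏ = 2√5 ℏ.
L_z = m_l ℏ = 2ℏ.
cos θ = L_z/|L| = 2/√20, so θ ≈ 63.43°.

θ ≈ 63.43°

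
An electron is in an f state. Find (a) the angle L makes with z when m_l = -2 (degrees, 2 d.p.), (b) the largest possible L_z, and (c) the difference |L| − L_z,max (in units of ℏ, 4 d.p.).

θ(m_l=-2) ≈ 125.26°; L_z,max = 3ℏ; |L|−L_z,max ≈ 0.4641ℏ

For an f orbital, l = 3.
For m_l = -2: cos θ = -2/√12, θ ≈ 125.26°.
L_z,max = lℏ = 3ℏ.
|L| − L_z,max = (2√3 − 3)ℏ ≈ 0.4641ℏ.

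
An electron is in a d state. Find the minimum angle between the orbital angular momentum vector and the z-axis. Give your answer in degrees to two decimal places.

θ_min ≈ 35.26°

A d state has l = 2.
|L| = ℏ√(l(l+1)) = √6 ℏ.
The smallest angle corresponds to the largest L_z, i.e. m_l = l = 2, giving L_z = 2ℏ.
cos θ_min = 2/√6, so θ_min ≈ 35.26°.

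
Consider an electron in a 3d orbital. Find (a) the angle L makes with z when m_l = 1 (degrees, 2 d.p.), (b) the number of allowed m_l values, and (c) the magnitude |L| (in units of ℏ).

For 3d, l = 2.
For m_l = 1: cos θ = 1/√6, θ ≈ 65.91°.
There are 2l+1 = 5 values of m_l.
|L| = ℏ√(2·3) = √6 ℏ ≈ 2.449ℏ.

θ(m_l=1) ≈ 65.91°; 5 values; |L| = √6 ℏ ≈ 2.449ℏ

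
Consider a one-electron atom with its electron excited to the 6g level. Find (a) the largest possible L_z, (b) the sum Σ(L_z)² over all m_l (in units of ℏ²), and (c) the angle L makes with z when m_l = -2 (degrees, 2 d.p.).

L_z,max = 4ℏ; Σ(L_z)² = 60 ℏ²; θ(m_l=-2) ≈ 116.57°

The 6g level has l = 4.
L_z,max = lℏ = 4ℏ.
Σ m_l² = 60, so Σ(L_z)² = 60 ℏ².
For m_l = -2: cos θ = -2/√20, θ ≈ 116.57°.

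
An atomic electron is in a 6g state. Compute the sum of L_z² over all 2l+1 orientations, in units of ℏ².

Σ(L_z)² = 60 ℏ²

The 6g subshell has l = 4.
The allowed m_l values are -4, -3, -2, -1, 0, 1, 2, 3, 4.
Summing m² from −4 to 4: Σ m_l² = 60.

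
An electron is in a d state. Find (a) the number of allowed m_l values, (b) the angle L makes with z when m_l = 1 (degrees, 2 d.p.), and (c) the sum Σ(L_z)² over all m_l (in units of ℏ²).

5 values; θ(m_l=1) ≈ 65.91°; Σ(L_z)² = 10 ℏ²

The letter d corresponds to l = 2.
There are 2l+1 = 5 values of m_l.
For m_l = 1: cos θ = 1/√6, θ ≈ 65.91°.
Σ m_l² = 10, so Σ(L_z)² = 10 ℏ².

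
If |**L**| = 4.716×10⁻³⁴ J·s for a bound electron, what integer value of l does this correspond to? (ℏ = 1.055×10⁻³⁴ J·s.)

l = 4

In units of ℏ, |L| ≈ 4.470.
l(l+1) ≈ 4.470² ≈ 19.98, so l = 4.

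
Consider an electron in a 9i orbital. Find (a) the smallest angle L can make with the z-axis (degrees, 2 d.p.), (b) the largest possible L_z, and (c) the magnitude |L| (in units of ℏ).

θ_min ≈ 22.21°; L_z,max = 6ℏ; |L| = √42 ℏ ≈ 6.481ℏ

For 9i, l = 6.
cos θ_min = 6/√42, so θ_min ≈ 22.21°.
L_z,max = lℏ = 6ℏ.
|L| = ℏ√(6·7) = √42 ℏ ≈ 6.481ℏ.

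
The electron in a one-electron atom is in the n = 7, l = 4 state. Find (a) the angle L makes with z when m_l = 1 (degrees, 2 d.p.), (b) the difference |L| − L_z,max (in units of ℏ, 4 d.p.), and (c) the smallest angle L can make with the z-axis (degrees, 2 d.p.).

θ(m_l=1) ≈ 77.08°; |L|−L_z,max ≈ 0.4721ℏ; θ_min ≈ 26.57°

For m_l = 1: cos θ = 1/√20, θ ≈ 77.08°.
|L| − L_z,max = (2√5 − 4)ℏ ≈ 0.4721ℏ.
cos θ_min = 4/√20, so θ_min ≈ 26.57°.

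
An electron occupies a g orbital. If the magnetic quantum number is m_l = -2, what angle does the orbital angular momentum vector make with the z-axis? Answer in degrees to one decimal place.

θ ≈ 116.6°

A g state has l = 4.
|L|² = l(l+1)ℏ² = 20ℏ², so |L| = 2√5 ℏ.
L_z = m_l ℏ = −2ℏ.
cos θ = L_z/|L| = -2/√20, so θ ≈ 116.6°.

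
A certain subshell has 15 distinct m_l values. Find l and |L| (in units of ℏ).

l = 7, |L| = 2√14 ℏ ≈ 7.483ℏ

15 = 2l + 1, so l = (15−1)/2 = 7.
Then |L| = √(l(l+1)) ℏ = 2√14 ℏ.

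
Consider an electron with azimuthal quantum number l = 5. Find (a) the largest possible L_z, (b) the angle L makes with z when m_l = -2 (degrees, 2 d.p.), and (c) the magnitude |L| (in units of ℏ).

L_z,max = lℏ = 5ℏ.
For m_l = -2: cos θ = -2/√30, θ ≈ 111.42°.
|L| = ℏ√(5·6) = √30 ℏ ≈ 5.477ℏ.

L_z,max = 5ℏ; θ(m_l=-2) ≈ 111.42°; |L| = √30 ℏ ≈ 5.477ℏ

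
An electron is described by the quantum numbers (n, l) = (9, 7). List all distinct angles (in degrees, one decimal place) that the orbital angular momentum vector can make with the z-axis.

|L| = ℏ√(l(l+1)) = 2√14 ℏ.
cos θ = m_l/√56 for each m_l ∈ {-7, -6, -5, -4, -3, -2, -1, 0, 1, 2, 3, 4, 5, 6, 7}.

θ ∈ {20.7°, 36.7°, 48.1°, 57.7°, 66.4°, 74.5°, 82.3°, 90.0°, 97.7°, 105.5°, 113.6°, 122.3°, 131.9°, 143.3°, 159.3°}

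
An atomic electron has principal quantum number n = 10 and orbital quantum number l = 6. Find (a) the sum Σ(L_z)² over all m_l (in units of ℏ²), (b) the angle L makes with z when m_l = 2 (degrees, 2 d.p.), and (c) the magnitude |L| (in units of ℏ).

Σ(L_z)² = 182 ℏ²; θ(m_l=2) ≈ 72.02°; |L| = √42 ℏ ≈ 6.481ℏ

Σ m_l² = 182, so Σ(L_z)² = 182 ℏ².
For m_l = 2: cos θ = 2/√42, θ ≈ 72.02°.
|L| = ℏ√(6·7) = √42 ℏ ≈ 6.481ℏ.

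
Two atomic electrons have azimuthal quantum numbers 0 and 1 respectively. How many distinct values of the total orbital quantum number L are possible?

Angular momentum addition gives L = |l₁ − l₂|, …, l₁ + l₂.
L ∈ {1}.
That is 1 value.

1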